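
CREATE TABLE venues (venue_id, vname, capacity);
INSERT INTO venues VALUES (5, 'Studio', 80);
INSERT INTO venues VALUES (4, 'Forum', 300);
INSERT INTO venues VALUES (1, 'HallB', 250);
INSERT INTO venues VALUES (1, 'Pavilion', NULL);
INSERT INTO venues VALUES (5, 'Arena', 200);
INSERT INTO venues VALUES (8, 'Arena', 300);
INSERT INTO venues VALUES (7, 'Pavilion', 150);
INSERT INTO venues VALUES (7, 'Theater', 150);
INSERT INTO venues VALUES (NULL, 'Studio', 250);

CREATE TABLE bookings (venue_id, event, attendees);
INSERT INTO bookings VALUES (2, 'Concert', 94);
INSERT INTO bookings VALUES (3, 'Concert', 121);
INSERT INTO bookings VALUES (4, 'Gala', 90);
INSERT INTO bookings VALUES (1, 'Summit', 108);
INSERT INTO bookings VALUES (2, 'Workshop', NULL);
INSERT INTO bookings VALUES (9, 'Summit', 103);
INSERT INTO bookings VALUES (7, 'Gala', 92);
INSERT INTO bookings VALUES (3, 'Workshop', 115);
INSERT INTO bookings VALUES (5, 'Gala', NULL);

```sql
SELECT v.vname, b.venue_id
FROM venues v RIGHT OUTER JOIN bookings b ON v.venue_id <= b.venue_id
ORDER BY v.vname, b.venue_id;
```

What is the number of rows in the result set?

RIGHT JOIN keeps every row from `bookings`; unmatched rows get NULL for `venues`'s columns.
Matching on v.venue_id <= b.venue_id. A NULL in a compared column never satisfies the condition.
- venue_id=5: 3 matching b row(s), so 3 row(s) emitted.
- venue_id=4: 4 matching b row(s), so 4 row(s) emitted.
- venue_id=1: 9 matching b row(s), so 9 row(s) emitted.
- venue_id=1: 9 matching b row(s), so 9 row(s) emitted.
- venue_id=5: 3 matching b row(s), so 3 row(s) emitted.
- venue_id=8: 1 matching b row(s), so 1 row(s) emitted.
- venue_id=7: 2 matching b row(s), so 2 row(s) emitted.
- venue_id=7: 2 matching b row(s), so 2 row(s) emitted.
- venue_id=NULL: no matching b row.
- every b row matched at least one v row.
Total: 33 rows.

33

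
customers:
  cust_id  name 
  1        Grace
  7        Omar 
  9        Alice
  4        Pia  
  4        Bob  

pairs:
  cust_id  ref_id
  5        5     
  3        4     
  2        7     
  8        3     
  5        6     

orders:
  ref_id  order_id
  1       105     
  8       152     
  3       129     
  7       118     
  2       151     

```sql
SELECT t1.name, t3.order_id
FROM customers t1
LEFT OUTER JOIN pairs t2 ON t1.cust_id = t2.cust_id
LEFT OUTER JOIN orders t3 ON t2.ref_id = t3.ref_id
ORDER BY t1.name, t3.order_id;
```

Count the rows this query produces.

5

Step 1 — t1 LEFT JOIN t2 on cust_id → 5 row(s).
Then LEFT JOIN `orders t3` on ref_id: each of those 5 rows is kept; rows whose t2.ref_id has no match in t3 get NULL for t3's columns.
Result: 5 row(s).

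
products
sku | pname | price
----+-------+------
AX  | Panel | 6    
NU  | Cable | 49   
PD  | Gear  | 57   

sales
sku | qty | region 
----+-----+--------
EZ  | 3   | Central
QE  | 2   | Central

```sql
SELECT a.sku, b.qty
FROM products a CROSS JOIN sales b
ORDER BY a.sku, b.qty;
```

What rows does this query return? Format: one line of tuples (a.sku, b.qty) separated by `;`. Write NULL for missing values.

(AX, 2); (AX, 3); (NU, 2); (NU, 3); (PD, 2); (PD, 3)

CROSS JOIN pairs every row of `products` with every row of `sales`: 3 × 2 = 6 rows.
After projecting and ordering:
a.sku | b.qty
AX | 2
AX | 3
NU | 2
NU | 3
PD | 2
PD | 3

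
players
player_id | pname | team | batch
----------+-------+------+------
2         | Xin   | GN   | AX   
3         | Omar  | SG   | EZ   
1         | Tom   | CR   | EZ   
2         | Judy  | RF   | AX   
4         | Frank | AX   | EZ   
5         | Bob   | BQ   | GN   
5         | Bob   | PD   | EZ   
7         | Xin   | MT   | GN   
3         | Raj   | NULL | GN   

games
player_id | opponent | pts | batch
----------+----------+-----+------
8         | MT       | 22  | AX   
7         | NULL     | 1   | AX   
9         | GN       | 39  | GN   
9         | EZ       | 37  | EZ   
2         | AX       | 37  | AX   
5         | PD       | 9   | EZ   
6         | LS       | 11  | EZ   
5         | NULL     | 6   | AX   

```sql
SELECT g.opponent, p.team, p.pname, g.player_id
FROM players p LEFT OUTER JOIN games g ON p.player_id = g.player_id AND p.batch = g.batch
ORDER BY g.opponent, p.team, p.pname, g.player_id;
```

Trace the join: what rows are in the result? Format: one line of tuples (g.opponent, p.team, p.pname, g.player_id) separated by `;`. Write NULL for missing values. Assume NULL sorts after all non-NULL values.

LEFT JOIN keeps every row from `players`; unmatched rows get NULL for `games`'s columns.
Matching on p.player_id = g.player_id AND p.batch = g.batch.
Matched pairs: 3; unmatched p rows kept: 6.

(AX, GN, Xin, 2); (AX, RF, Judy, 2); (PD, PD, Bob, 5); (NULL, AX, Frank, NULL); (NULL, BQ, Bob, NULL); (NULL, CR, Tom, NULL); (NULL, MT, Xin, NULL); (NULL, SG, Omar, NULL); (NULL, NULL, Raj, NULL)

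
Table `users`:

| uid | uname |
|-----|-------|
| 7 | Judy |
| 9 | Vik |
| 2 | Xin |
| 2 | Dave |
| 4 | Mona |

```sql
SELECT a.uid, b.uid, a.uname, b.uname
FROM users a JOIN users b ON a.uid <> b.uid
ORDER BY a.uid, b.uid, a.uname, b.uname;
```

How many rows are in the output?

18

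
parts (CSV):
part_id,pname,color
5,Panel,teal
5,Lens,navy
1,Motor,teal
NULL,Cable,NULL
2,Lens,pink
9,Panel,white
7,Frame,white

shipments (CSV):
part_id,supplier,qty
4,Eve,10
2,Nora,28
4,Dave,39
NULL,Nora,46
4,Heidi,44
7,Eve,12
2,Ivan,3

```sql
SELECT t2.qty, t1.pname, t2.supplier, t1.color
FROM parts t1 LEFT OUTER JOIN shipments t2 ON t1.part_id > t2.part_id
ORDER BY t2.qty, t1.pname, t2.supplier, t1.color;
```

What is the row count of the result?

LEFT JOIN keeps every row from `parts`; unmatched rows get NULL for `shipments`'s columns.
Matching on t1.part_id > t2.part_id. A NULL in a compared column never satisfies the condition.
- t1 (part_id=5) pairs with 5 row(s) of t2.
- t1 (part_id=5) pairs with 5 row(s) of t2.
- t1 (part_id=1) has no partner → padded with NULL.
- t1 (part_id=NULL) has no partner → padded with NULL.
- t1 (part_id=2) has no partner → padded with NULL.
- t1 (part_id=9) pairs with 6 row(s) of t2.
- t1 (part_id=7) pairs with 5 row(s) of t2.
Total: 21 matched + 3 padded = 24 rows.

24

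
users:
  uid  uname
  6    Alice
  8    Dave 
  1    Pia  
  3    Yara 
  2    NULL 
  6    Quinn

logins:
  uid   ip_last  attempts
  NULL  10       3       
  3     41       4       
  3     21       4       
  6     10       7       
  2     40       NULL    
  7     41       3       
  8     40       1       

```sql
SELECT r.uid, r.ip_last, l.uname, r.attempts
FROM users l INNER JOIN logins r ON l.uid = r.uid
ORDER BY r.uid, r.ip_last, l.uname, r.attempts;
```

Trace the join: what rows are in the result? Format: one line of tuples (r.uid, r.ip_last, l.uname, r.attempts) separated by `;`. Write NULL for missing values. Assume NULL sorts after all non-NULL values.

INNER JOIN keeps only pairs where the ON condition holds.
Matching on l.uid = r.uid. A NULL in a compared column never satisfies the condition.
Matched pairs: 6.

(2, 40, NULL, NULL); (3, 21, Yara, 4); (3, 41, Yara, 4); (6, 10, Alice, 7); (6, 10, Quinn, 7); (8, 40, Dave, 1)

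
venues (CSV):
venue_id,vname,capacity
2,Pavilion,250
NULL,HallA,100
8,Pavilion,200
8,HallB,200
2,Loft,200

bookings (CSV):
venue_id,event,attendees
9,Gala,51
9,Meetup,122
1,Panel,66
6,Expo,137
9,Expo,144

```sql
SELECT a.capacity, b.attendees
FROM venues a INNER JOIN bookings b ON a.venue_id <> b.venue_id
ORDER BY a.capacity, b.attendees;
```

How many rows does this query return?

INNER JOIN keeps only pairs where the ON condition holds.
Matching on a.venue_id <> b.venue_id. A NULL in a compared column never satisfies the condition.
Matched pairs: 20.
Total: 20 rows.

20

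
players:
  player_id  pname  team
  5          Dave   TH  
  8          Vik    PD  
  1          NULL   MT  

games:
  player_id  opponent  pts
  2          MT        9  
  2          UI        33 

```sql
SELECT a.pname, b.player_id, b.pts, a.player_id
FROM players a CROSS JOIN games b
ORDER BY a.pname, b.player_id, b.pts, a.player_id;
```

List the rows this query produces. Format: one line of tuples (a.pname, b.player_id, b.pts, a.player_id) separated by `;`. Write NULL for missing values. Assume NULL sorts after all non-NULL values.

CROSS JOIN pairs every row of `players` with every row of `games`: 3 × 2 = 6 rows.
After projecting and ordering:
a.pname | b.player_id | b.pts | a.player_id
Dave | 2 | 9 | 5
Dave | 2 | 33 | 5
Vik | 2 | 9 | 8
Vik | 2 | 33 | 8
NULL | 2 | 9 | 1
NULL | 2 | 33 | 1

(Dave, 2, 9, 5); (Dave, 2, 33, 5); (Vik, 2, 9, 8); (Vik, 2, 33, 8); (NULL, 2, 9, 1); (NULL, 2, 33, 1)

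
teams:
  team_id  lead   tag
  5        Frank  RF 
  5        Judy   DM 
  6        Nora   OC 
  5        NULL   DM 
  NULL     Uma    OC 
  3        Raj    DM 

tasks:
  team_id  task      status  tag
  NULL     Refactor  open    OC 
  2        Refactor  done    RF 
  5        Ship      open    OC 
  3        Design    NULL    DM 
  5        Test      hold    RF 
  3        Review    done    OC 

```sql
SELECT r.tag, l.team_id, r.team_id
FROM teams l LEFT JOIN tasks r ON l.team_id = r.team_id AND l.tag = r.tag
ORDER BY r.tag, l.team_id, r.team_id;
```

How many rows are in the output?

LEFT JOIN keeps every row from `teams`; unmatched rows get NULL for `tasks`'s columns.
Matching on l.team_id = r.team_id AND l.tag = r.tag. A NULL in a compared column never satisfies the condition.
Matched pairs: 2; unmatched l rows kept: 4.
Total: 2 matched + 4 padded = 6 rows.

6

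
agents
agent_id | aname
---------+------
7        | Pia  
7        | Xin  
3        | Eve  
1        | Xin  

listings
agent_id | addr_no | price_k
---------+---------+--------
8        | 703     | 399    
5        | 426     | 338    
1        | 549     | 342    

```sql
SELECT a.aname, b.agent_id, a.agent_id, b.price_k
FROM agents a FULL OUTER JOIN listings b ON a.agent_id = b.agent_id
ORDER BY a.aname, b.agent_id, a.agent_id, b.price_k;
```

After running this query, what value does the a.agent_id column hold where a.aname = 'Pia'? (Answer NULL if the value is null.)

7

FULL OUTER JOIN keeps every row from both sides; unmatched rows get NULL for the other side's columns.
Matching on a.agent_id = b.agent_id.
- a (agent_id=7) has no partner → padded with NULL.
- a (agent_id=7) has no partner → padded with NULL.
- a (agent_id=3) has no partner → padded with NULL.
- a (agent_id=1) pairs with 1 row(s) of b.
- 2 row(s) from b found no a partner → padded with NULL.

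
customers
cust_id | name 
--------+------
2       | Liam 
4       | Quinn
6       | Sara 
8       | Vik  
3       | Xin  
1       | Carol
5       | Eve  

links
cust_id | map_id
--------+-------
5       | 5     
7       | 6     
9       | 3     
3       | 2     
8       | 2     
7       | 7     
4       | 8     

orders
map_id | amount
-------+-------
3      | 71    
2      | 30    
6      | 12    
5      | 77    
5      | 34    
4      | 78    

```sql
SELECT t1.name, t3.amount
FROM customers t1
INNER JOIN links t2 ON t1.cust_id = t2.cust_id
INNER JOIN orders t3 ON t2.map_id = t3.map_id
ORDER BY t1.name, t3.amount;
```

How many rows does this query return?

4

Joins associate left-to-right: customers INNER JOIN links on cust_id gives 4 intermediate row(s).
Then INNER JOIN `orders t3` on map_id: keep only rows whose t2.map_id appears in t3.
Result: 4 row(s).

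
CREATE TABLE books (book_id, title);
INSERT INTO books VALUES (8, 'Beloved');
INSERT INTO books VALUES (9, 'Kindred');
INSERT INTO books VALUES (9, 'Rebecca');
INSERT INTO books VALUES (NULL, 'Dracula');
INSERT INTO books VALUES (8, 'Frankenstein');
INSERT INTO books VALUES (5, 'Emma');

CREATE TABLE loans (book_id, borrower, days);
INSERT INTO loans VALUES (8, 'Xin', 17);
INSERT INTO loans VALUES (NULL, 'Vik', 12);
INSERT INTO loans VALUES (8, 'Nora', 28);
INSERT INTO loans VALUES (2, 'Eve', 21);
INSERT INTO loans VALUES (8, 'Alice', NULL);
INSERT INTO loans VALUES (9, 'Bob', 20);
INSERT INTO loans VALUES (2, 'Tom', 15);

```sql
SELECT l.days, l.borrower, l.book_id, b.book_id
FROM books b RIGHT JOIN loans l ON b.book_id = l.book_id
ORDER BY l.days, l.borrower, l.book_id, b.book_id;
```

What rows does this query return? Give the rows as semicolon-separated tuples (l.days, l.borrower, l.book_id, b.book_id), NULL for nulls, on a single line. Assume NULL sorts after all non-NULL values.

(12, Vik, NULL, NULL); (15, Tom, 2, NULL); (17, Xin, 8, 8); (17, Xin, 8, 8); (20, Bob, 9, 9); (20, Bob, 9, 9); (21, Eve, 2, NULL); (28, Nora, 8, 8); (28, Nora, 8, 8); (NULL, Alice, 8, 8); (NULL, Alice, 8, 8)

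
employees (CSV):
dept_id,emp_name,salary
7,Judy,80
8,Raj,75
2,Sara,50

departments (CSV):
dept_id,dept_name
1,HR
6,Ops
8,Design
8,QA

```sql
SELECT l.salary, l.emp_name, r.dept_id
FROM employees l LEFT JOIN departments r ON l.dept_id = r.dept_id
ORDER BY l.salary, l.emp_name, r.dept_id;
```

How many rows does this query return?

LEFT JOIN keeps every row from `employees`; unmatched rows get NULL for `departments`'s columns.
Matching on l.dept_id = r.dept_id.
Matched pairs: 2; unmatched l rows kept: 2.
Total: 2 matched + 2 padded = 4 rows.

4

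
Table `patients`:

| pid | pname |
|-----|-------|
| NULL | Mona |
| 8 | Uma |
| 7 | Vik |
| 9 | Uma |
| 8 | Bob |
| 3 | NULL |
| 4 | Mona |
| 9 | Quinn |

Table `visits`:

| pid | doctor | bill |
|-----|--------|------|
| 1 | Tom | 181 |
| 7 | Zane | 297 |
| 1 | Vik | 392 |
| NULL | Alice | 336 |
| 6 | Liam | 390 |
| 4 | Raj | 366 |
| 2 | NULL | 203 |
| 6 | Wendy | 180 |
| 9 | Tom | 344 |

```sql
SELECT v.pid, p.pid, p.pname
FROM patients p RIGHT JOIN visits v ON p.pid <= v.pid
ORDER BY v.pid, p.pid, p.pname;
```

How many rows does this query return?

RIGHT JOIN keeps every row from `visits`; unmatched rows get NULL for `patients`'s columns.
Matching on p.pid <= v.pid. A NULL in a compared column never satisfies the condition.
- pid=NULL: no matching v row.
- pid=8: 1 matching v row(s), so 1 row(s) emitted.
- pid=7: 2 matching v row(s), so 2 row(s) emitted.
- pid=9: 1 matching v row(s), so 1 row(s) emitted.
- pid=8: 1 matching v row(s), so 1 row(s) emitted.
- pid=3: 5 matching v row(s), so 5 row(s) emitted.
- pid=4: 5 matching v row(s), so 5 row(s) emitted.
- pid=9: 1 matching v row(s), so 1 row(s) emitted.
- 4 v row(s) had no p match → kept, p columns NULL.
Total: 16 matched + 4 padded = 20 rows.

20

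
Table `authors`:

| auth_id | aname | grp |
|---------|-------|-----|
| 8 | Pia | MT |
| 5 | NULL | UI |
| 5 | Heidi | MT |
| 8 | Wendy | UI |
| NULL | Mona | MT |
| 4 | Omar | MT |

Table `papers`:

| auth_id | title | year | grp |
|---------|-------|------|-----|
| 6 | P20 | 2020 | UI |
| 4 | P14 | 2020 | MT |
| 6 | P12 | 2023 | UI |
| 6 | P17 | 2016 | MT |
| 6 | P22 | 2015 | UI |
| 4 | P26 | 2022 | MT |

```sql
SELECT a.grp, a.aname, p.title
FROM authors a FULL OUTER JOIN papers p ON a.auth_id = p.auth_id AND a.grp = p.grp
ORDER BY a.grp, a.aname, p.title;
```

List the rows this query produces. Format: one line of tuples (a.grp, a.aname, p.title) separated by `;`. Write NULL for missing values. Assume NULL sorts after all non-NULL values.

FULL OUTER JOIN keeps every row from both sides; unmatched rows get NULL for the other side's columns.
Matching on a.auth_id = p.auth_id AND a.grp = p.grp. A NULL in a compared column never satisfies the condition.
- a[0] auth_id=8, grp=MT → no match; kept with NULLs on the p side.
- a[1] auth_id=5, grp=UI → no match; kept with NULLs on the p side.
- a[2] auth_id=5, grp=MT → no match; kept with NULLs on the p side.
- a[3] auth_id=8, grp=UI → no match; kept with NULLs on the p side.
- a[4] auth_id=NULL, grp=MT → no match; kept with NULLs on the p side.
- a[5] auth_id=4, grp=MT → 2 match(es) in p → 2 row(s).
- plus 4 unmatched p row(s), each kept with NULL a columns.

(MT, Heidi, NULL); (MT, Mona, NULL); (MT, Omar, P14); (MT, Omar, P26); (MT, Pia, NULL); (UI, Wendy, NULL); (UI, NULL, NULL); (NULL, NULL, P12); (NULL, NULL, P17); (NULL, NULL, P20); (NULL, NULL, P22)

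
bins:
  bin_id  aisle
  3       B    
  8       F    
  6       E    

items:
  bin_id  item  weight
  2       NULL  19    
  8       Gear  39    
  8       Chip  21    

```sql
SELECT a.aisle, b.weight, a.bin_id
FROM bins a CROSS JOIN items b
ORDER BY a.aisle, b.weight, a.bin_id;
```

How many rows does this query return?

CROSS JOIN pairs every row of `bins` with every row of `items`: 3 × 3 = 9 rows.

9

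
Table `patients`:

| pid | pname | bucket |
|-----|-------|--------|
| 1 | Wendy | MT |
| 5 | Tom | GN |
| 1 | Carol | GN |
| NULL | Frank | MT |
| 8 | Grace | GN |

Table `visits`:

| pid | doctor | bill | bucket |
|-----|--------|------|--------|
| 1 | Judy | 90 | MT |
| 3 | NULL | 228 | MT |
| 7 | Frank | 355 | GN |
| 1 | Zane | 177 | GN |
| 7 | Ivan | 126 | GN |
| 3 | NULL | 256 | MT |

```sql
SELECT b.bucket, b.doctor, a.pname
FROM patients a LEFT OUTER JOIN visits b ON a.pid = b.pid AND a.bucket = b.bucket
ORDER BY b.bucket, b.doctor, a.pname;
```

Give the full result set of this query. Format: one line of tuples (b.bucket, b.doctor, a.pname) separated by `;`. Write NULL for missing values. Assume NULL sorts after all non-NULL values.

LEFT JOIN keeps every row from `patients`; unmatched rows get NULL for `visits`'s columns.
Matching on a.pid = b.pid AND a.bucket = b.bucket. A NULL in a compared column never satisfies the condition.
Matched pairs: 2; unmatched a rows kept: 3.

(GN, Zane, Carol); (MT, Judy, Wendy); (NULL, NULL, Frank); (NULL, NULL, Grace); (NULL, NULL, Tom)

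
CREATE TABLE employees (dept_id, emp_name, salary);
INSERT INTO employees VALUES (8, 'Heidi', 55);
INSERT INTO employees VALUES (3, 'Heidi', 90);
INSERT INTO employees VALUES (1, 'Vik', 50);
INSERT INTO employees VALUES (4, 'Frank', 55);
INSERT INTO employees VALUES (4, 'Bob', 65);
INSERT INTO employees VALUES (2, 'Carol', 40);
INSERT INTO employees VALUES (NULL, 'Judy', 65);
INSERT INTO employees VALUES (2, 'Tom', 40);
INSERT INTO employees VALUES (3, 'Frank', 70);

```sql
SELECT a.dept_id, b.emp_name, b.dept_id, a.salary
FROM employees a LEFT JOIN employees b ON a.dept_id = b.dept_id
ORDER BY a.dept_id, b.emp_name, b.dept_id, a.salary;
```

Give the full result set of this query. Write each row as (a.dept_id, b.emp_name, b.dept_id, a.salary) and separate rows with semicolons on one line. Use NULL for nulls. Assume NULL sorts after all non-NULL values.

LEFT JOIN keeps every row from `employees a`; unmatched rows get NULL for `employees b`'s columns.
Matching on a.dept_id = b.dept_id. A NULL in a compared column never satisfies the condition.
- a[0] dept_id=8 → 1 match(es) in b → 1 row(s).
- a[1] dept_id=3 → 2 match(es) in b → 2 row(s).
- a[2] dept_id=1 → 1 match(es) in b → 1 row(s).
- a[3] dept_id=4 → 2 match(es) in b → 2 row(s).
- a[4] dept_id=4 → 2 match(es) in b → 2 row(s).
- a[5] dept_id=2 → 2 match(es) in b → 2 row(s).
- a[6] dept_id=NULL → no match; kept with NULLs on the b side.
- a[7] dept_id=2 → 2 match(es) in b → 2 row(s).
- a[8] dept_id=3 → 2 match(es) in b → 2 row(s).

(1, Vik, 1, 50); (2, Carol, 2, 40); (2, Carol, 2, 40); (2, Tom, 2, 40); (2, Tom, 2, 40); (3, Frank, 3, 70); (3, Frank, 3, 90); (3, Heidi, 3, 70); (3, Heidi, 3, 90); (4, Bob, 4, 55); (4, Bob, 4, 65); (4, Frank, 4, 55); (4, Frank, 4, 65); (8, Heidi, 8, 55); (NULL, NULL, NULL, 65)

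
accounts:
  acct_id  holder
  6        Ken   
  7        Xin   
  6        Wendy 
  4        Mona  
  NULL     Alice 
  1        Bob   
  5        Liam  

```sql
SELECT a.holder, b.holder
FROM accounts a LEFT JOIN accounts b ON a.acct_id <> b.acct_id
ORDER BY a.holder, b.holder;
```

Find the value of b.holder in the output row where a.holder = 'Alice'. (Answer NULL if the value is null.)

NULL

LEFT JOIN keeps every row from `accounts a`; unmatched rows get NULL for `accounts b`'s columns.
Matching on a.acct_id <> b.acct_id. A NULL in a compared column never satisfies the condition.
Matched pairs: 28; unmatched a rows kept: 1.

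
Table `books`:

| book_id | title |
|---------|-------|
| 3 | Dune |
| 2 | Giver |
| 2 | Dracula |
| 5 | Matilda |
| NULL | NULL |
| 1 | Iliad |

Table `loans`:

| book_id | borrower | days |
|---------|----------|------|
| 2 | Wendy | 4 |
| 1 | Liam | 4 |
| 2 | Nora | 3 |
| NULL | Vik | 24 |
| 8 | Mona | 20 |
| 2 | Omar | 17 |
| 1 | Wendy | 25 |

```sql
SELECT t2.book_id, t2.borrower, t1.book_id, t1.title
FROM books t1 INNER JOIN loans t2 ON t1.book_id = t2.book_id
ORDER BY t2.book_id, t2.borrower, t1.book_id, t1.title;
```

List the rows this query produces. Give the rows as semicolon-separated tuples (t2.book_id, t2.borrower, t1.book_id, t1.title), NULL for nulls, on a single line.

INNER JOIN keeps only pairs where the ON condition holds.
Matching on t1.book_id = t2.book_id. A NULL in a compared column never satisfies the condition.
- book_id=3: no matching t2 row, dropped.
- book_id=2: 3 matching t2 row(s), so 3 row(s) emitted.
- book_id=2: 3 matching t2 row(s), so 3 row(s) emitted.
- book_id=5: no matching t2 row, dropped.
- book_id=NULL: no matching t2 row, dropped.
- book_id=1: 2 matching t2 row(s), so 2 row(s) emitted.
After projecting and ordering:
t2.book_id | t2.borrower | t1.book_id | t1.title
1 | Liam | 1 | Iliad
1 | Wendy | 1 | Iliad
2 | Nora | 2 | Dracula
2 | Nora | 2 | Giver
2 | Omar | 2 | Dracula
2 | Omar | 2 | Giver
2 | Wendy | 2 | Dracula
2 | Wendy | 2 | Giver

(1, Liam, 1, Iliad); (1, Wendy, 1, Iliad); (2, Nora, 2, Dracula); (2, Nora, 2, Giver); (2, Omar, 2, Dracula); (2, Omar, 2, Giver); (2, Wendy, 2, Dracula); (2, Wendy, 2, Giver)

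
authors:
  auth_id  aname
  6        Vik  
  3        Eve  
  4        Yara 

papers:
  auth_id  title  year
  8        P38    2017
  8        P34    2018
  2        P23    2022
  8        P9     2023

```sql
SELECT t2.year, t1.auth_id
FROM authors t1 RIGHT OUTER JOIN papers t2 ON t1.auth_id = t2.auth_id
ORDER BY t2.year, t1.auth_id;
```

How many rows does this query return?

4

RIGHT JOIN keeps every row from `papers`; unmatched rows get NULL for `authors`'s columns.
Matching on t1.auth_id = t2.auth_id.
- auth_id=6: no matching t2 row.
- auth_id=3: no matching t2 row.
- auth_id=4: no matching t2 row.
- plus 4 unmatched t2 row(s), each kept with NULL t1 columns.
Total: 0 matched + 4 padded = 4 rows.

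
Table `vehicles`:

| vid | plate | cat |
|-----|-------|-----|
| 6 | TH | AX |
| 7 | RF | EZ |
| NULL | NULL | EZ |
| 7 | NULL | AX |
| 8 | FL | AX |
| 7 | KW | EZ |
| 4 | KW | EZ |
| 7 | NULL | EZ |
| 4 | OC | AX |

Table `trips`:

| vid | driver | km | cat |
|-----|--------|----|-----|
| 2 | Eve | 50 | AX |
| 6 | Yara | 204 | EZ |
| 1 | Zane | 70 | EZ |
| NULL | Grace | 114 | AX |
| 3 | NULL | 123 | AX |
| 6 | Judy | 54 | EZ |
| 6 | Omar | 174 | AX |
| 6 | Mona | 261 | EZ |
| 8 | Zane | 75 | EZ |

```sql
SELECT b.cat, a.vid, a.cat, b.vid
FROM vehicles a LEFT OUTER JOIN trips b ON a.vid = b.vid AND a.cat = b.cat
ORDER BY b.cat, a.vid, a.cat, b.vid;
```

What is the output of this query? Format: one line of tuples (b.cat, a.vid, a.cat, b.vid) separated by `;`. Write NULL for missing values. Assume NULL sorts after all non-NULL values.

(AX, 6, AX, 6); (NULL, 4, AX, NULL); (NULL, 4, EZ, NULL); (NULL, 7, AX, NULL); (NULL, 7, EZ, NULL); (NULL, 7, EZ, NULL); (NULL, 7, EZ, NULL); (NULL, 8, AX, NULL); (NULL, NULL, EZ, NULL)

LEFT JOIN keeps every row from `vehicles`; unmatched rows get NULL for `trips`'s columns.
Matching on a.vid = b.vid AND a.cat = b.cat. A NULL in a compared column never satisfies the condition.
- a (vid=6, cat=AX) pairs with 1 row(s) of b.
- a (vid=7, cat=EZ) has no partner → padded with NULL.
- a (vid=NULL, cat=EZ) has no partner → padded with NULL.
- a (vid=7, cat=AX) has no partner → padded with NULL.
- a (vid=8, cat=AX) has no partner → padded with NULL.
- a (vid=7, cat=EZ) has no partner → padded with NULL.
- a (vid=4, cat=EZ) has no partner → padded with NULL.
- a (vid=7, cat=EZ) has no partner → padded with NULL.
- a (vid=4, cat=AX) has no partner → padded with NULL.
After projecting and ordering:
b.cat | a.vid | a.cat | b.vid
AX | 6 | AX | 6
NULL | 4 | AX | NULL
NULL | 4 | EZ | NULL
NULL | 7 | AX | NULL
NULL | 7 | EZ | NULL
NULL | 7 | EZ | NULL
NULL | 7 | EZ | NULL
NULL | 8 | AX | NULL
NULL | NULL | EZ | NULL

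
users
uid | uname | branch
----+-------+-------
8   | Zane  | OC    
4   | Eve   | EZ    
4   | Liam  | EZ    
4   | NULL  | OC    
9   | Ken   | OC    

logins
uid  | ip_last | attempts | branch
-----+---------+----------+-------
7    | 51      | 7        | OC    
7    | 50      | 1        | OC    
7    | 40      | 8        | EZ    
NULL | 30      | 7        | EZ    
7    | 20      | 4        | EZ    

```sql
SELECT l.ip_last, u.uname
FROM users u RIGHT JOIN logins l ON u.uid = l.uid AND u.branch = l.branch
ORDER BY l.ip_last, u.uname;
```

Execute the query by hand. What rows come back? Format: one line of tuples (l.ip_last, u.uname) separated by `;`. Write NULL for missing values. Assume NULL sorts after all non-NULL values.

(20, NULL); (30, NULL); (40, NULL); (50, NULL); (51, NULL)

RIGHT JOIN keeps every row from `logins`; unmatched rows get NULL for `users`'s columns.
Matching on u.uid = l.uid AND u.branch = l.branch. A NULL in a compared column never satisfies the condition.
- uid=8, branch=OC: no matching l row.
- uid=4, branch=EZ: no matching l row.
- uid=4, branch=EZ: no matching l row.
- uid=4, branch=OC: no matching l row.
- uid=9, branch=OC: no matching l row.
- plus 5 unmatched l row(s), each kept with NULL u columns.
After projecting and ordering:
l.ip_last | u.uname
20 | NULL
30 | NULL
40 | NULL
50 | NULL
51 | NULL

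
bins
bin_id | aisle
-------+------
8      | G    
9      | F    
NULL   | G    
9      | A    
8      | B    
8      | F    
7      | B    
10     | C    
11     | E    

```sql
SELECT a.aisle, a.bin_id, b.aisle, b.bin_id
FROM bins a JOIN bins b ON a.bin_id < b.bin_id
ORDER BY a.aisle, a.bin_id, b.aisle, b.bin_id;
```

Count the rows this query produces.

24

INNER JOIN keeps only pairs where the ON condition holds.
Matching on a.bin_id < b.bin_id. A NULL in a compared column never satisfies the condition.
- a (bin_id=8) pairs with 4 row(s) of b.
- a (bin_id=9) pairs with 2 row(s) of b.
- a (bin_id=NULL) has no partner → excluded.
- a (bin_id=9) pairs with 2 row(s) of b.
- a (bin_id=8) pairs with 4 row(s) of b.
- a (bin_id=8) pairs with 4 row(s) of b.
- a (bin_id=7) pairs with 7 row(s) of b.
- a (bin_id=10) pairs with 1 row(s) of b.
- a (bin_id=11) has no partner → excluded.
Total: 24 rows.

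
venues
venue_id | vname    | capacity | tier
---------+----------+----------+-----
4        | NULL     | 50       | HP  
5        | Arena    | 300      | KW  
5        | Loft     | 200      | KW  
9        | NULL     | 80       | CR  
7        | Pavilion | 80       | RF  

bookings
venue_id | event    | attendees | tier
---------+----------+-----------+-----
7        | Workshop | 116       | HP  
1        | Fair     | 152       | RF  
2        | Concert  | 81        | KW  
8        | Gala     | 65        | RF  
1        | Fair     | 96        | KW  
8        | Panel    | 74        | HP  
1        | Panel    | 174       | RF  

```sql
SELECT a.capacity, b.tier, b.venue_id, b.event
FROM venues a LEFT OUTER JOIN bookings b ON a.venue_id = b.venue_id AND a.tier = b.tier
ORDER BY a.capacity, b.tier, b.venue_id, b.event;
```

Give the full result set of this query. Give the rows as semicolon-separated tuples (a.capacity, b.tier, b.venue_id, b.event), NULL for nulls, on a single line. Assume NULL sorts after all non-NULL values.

(50, NULL, NULL, NULL); (80, NULL, NULL, NULL); (80, NULL, NULL, NULL); (200, NULL, NULL, NULL); (300, NULL, NULL, NULL)

LEFT JOIN keeps every row from `venues`; unmatched rows get NULL for `bookings`'s columns.
Matching on a.venue_id = b.venue_id AND a.tier = b.tier.
- a[0] venue_id=4, tier=HP → no match; kept with NULLs on the b side.
- a[1] venue_id=5, tier=KW → no match; kept with NULLs on the b side.
- a[2] venue_id=5, tier=KW → no match; kept with NULLs on the b side.
- a[3] venue_id=9, tier=CR → no match; kept with NULLs on the b side.
- a[4] venue_id=7, tier=RF → no match; kept with NULLs on the b side.
After projecting and ordering:
a.capacity | b.tier | b.venue_id | b.event
50 | NULL | NULL | NULL
80 | NULL | NULL | NULL
80 | NULL | NULL | NULL
200 | NULL | NULL | NULL
300 | NULL | NULL | NULL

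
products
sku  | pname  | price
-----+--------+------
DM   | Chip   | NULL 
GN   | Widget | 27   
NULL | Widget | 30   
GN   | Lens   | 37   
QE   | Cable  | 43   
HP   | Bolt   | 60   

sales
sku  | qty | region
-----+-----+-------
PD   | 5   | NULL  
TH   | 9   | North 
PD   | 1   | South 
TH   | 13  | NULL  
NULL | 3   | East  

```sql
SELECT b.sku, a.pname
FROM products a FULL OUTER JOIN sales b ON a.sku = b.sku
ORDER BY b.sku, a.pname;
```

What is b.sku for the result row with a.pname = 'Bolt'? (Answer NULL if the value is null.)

FULL OUTER JOIN keeps every row from both sides; unmatched rows get NULL for the other side's columns.
Matching on a.sku = b.sku. A NULL in a compared column never satisfies the condition.
Matched pairs: 0; unmatched a rows kept: 6; unmatched b rows kept: 5.

NULL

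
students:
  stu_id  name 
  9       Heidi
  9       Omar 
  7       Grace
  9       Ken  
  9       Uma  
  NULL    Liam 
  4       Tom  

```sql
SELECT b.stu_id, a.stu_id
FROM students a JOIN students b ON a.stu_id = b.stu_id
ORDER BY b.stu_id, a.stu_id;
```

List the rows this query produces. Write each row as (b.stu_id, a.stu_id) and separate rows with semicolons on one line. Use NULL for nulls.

INNER JOIN keeps only pairs where the ON condition holds.
Matching on a.stu_id = b.stu_id. A NULL in a compared column never satisfies the condition.
- a[0] stu_id=9 → 4 match(es) in b → 4 row(s).
- a[1] stu_id=9 → 4 match(es) in b → 4 row(s).
- a[2] stu_id=7 → 1 match(es) in b → 1 row(s).
- a[3] stu_id=9 → 4 match(es) in b → 4 row(s).
- a[4] stu_id=9 → 4 match(es) in b → 4 row(s).
- a[5] stu_id=NULL → no match; dropped.
- a[6] stu_id=4 → 1 match(es) in b → 1 row(s).

(4, 4); (7, 7); (9, 9); (9, 9); (9, 9); (9, 9); (9, 9); (9, 9); (9, 9); (9, 9); (9, 9); (9, 9); (9, 9); (9, 9); (9, 9); (9, 9); (9, 9); (9, 9)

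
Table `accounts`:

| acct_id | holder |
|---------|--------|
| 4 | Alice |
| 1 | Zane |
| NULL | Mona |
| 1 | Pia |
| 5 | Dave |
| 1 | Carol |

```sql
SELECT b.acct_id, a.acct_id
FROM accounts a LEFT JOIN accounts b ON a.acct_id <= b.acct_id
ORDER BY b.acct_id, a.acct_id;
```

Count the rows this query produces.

19

LEFT JOIN keeps every row from `accounts a`; unmatched rows get NULL for `accounts b`'s columns.
Matching on a.acct_id <= b.acct_id. A NULL in a compared column never satisfies the condition.
Matched pairs: 18; unmatched a rows kept: 1.
Total: 18 matched + 1 padded = 19 rows.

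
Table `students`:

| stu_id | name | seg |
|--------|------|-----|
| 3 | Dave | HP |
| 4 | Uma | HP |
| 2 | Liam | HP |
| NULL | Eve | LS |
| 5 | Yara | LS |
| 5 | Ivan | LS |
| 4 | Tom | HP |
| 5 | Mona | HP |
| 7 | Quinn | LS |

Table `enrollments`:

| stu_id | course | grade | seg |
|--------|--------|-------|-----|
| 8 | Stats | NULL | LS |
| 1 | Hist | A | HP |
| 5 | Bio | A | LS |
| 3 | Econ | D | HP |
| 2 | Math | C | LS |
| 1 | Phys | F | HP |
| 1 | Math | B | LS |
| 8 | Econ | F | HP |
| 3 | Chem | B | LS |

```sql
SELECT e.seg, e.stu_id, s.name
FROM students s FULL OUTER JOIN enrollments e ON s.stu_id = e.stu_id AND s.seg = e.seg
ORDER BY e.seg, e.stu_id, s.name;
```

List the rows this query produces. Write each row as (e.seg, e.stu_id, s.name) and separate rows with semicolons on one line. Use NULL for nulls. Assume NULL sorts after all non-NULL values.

FULL OUTER JOIN keeps every row from both sides; unmatched rows get NULL for the other side's columns.
Matching on s.stu_id = e.stu_id AND s.seg = e.seg. A NULL in a compared column never satisfies the condition.
- stu_id=3, seg=HP: 1 matching e row(s), so 1 row(s) emitted.
- stu_id=4, seg=HP: no e row matches, row kept with e columns NULL.
- stu_id=2, seg=HP: no e row matches, row kept with e columns NULL.
- stu_id=NULL, seg=LS: no e row matches, row kept with e columns NULL.
- stu_id=5, seg=LS: 1 matching e row(s), so 1 row(s) emitted.
- stu_id=5, seg=LS: 1 matching e row(s), so 1 row(s) emitted.
- stu_id=4, seg=HP: no e row matches, row kept with e columns NULL.
- stu_id=5, seg=HP: no e row matches, row kept with e columns NULL.
- stu_id=7, seg=LS: no e row matches, row kept with e columns NULL.
- 7 e row(s) had no s match → kept, s columns NULL.

(HP, 1, NULL); (HP, 1, NULL); (HP, 3, Dave); (HP, 8, NULL); (LS, 1, NULL); (LS, 2, NULL); (LS, 3, NULL); (LS, 5, Ivan); (LS, 5, Yara); (LS, 8, NULL); (NULL, NULL, Eve); (NULL, NULL, Liam); (NULL, NULL, Mona); (NULL, NULL, Quinn); (NULL, NULL, Tom); (NULL, NULL, Uma)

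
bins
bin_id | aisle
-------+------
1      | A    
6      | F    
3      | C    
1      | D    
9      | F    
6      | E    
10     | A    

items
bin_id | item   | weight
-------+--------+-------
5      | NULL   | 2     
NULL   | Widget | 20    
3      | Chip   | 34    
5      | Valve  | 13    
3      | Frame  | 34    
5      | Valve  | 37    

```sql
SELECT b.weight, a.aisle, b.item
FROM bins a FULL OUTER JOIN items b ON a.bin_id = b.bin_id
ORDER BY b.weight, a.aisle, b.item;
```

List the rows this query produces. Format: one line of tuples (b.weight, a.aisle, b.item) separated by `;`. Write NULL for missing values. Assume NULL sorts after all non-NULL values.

FULL OUTER JOIN keeps every row from both sides; unmatched rows get NULL for the other side's columns.
Matching on a.bin_id = b.bin_id. A NULL in a compared column never satisfies the condition.
- a (bin_id=1) has no partner → padded with NULL.
- a (bin_id=6) has no partner → padded with NULL.
- a (bin_id=3) pairs with 2 row(s) of b.
- a (bin_id=1) has no partner → padded with NULL.
- a (bin_id=9) has no partner → padded with NULL.
- a (bin_id=6) has no partner → padded with NULL.
- a (bin_id=10) has no partner → padded with NULL.
- 4 row(s) from b found no a partner → padded with NULL.

(2, NULL, NULL); (13, NULL, Valve); (20, NULL, Widget); (34, C, Chip); (34, C, Frame); (37, NULL, Valve); (NULL, A, NULL); (NULL, A, NULL); (NULL, D, NULL); (NULL, E, NULL); (NULL, F, NULL); (NULL, F, NULL)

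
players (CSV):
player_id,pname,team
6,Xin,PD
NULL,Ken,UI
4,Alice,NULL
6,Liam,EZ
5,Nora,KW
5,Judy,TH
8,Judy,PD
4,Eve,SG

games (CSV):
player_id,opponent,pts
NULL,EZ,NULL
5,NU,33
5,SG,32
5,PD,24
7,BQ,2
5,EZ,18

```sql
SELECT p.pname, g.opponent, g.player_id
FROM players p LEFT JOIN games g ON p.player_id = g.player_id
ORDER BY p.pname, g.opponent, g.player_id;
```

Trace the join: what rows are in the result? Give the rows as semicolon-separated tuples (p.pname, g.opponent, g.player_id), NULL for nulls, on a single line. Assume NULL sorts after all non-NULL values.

LEFT JOIN keeps every row from `players`; unmatched rows get NULL for `games`'s columns.
Matching on p.player_id = g.player_id. A NULL in a compared column never satisfies the condition.
- player_id=6: no g row matches, row kept with g columns NULL.
- player_id=NULL: no g row matches, row kept with g columns NULL.
- player_id=4: no g row matches, row kept with g columns NULL.
- player_id=6: no g row matches, row kept with g columns NULL.
- player_id=5: 4 matching g row(s), so 4 row(s) emitted.
- player_id=5: 4 matching g row(s), so 4 row(s) emitted.
- player_id=8: no g row matches, row kept with g columns NULL.
- player_id=4: no g row matches, row kept with g columns NULL.

(Alice, NULL, NULL); (Eve, NULL, NULL); (Judy, EZ, 5); (Judy, NU, 5); (Judy, PD, 5); (Judy, SG, 5); (Judy, NULL, NULL); (Ken, NULL, NULL); (Liam, NULL, NULL); (Nora, EZ, 5); (Nora, NU, 5); (Nora, PD, 5); (Nora, SG, 5); (Xin, NULL, NULL)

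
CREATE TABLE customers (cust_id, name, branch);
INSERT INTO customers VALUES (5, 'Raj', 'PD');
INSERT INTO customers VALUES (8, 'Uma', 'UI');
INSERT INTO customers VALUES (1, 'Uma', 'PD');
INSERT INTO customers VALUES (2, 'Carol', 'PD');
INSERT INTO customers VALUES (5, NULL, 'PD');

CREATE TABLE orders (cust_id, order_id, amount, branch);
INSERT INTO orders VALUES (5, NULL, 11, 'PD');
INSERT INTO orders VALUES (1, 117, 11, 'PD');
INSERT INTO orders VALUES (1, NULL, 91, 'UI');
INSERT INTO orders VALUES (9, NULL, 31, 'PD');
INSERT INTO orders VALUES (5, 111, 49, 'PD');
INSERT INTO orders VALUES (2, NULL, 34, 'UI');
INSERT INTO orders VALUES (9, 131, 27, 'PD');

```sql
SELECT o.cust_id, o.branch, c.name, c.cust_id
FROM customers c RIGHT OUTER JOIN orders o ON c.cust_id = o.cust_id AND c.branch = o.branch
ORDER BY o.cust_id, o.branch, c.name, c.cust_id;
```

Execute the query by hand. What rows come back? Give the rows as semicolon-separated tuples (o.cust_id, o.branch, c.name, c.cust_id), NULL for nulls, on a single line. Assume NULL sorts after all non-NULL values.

RIGHT JOIN keeps every row from `orders`; unmatched rows get NULL for `customers`'s columns.
Matching on c.cust_id = o.cust_id AND c.branch = o.branch.
- c row (cust_id=5, branch=PD): matches 2 o row(s) → 2 output row(s).
- c row (cust_id=8, branch=UI): no match.
- c row (cust_id=1, branch=PD): matches 1 o row(s) → 1 output row(s).
- c row (cust_id=2, branch=PD): no match.
- c row (cust_id=5, branch=PD): matches 2 o row(s) → 2 output row(s).
- 4 row(s) from o found no c partner → padded with NULL.
After projecting and ordering:
o.cust_id | o.branch | c.name | c.cust_id
1 | PD | Uma | 1
1 | UI | NULL | NULL
2 | UI | NULL | NULL
5 | PD | Raj | 5
5 | PD | Raj | 5
5 | PD | NULL | 5
5 | PD | NULL | 5
9 | PD | NULL | NULL
9 | PD | NULL | NULL

(1, PD, Uma, 1); (1, UI, NULL, NULL); (2, UI, NULL, NULL); (5, PD, Raj, 5); (5, PD, Raj, 5); (5, PD, NULL, 5); (5, PD, NULL, 5); (9, PD, NULL, NULL); (9, PD, NULL, NULL)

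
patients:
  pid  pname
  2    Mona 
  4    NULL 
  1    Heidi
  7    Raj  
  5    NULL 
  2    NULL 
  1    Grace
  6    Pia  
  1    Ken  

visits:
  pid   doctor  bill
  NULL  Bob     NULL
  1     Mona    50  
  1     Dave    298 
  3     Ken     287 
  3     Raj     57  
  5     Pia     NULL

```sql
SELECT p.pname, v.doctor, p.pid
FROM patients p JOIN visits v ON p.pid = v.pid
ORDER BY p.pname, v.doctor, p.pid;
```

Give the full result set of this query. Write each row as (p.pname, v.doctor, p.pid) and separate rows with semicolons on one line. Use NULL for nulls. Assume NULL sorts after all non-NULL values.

(Grace, Dave, 1); (Grace, Mona, 1); (Heidi, Dave, 1); (Heidi, Mona, 1); (Ken, Dave, 1); (Ken, Mona, 1); (NULL, Pia, 5)

INNER JOIN keeps only pairs where the ON condition holds.
Matching on p.pid = v.pid. A NULL in a compared column never satisfies the condition.
- p row (pid=2): no match → dropped.
- p row (pid=4): no match → dropped.
- p row (pid=1): matches 2 v row(s) → 2 output row(s).
- p row (pid=7): no match → dropped.
- p row (pid=5): matches 1 v row(s) → 1 output row(s).
- p row (pid=2): no match → dropped.
- p row (pid=1): matches 2 v row(s) → 2 output row(s).
- p row (pid=6): no match → dropped.
- p row (pid=1): matches 2 v row(s) → 2 output row(s).
After projecting and ordering:
p.pname | v.doctor | p.pid
Grace | Dave | 1
Grace | Mona | 1
Heidi | Dave | 1
Heidi | Mona | 1
Ken | Dave | 1
Ken | Mona | 1
NULL | Pia | 5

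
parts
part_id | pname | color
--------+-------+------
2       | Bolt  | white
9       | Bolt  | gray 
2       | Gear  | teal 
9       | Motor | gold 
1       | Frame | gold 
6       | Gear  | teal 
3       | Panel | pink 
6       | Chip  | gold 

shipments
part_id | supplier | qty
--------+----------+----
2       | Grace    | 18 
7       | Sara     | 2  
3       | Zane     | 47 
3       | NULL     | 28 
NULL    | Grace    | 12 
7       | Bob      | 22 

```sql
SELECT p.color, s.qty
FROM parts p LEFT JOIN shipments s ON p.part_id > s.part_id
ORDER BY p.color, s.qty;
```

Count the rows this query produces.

20

LEFT JOIN keeps every row from `parts`; unmatched rows get NULL for `shipments`'s columns.
Matching on p.part_id > s.part_id. A NULL in a compared column never satisfies the condition.
- part_id=2: no s row matches, row kept with s columns NULL.
- part_id=9: 5 matching s row(s), so 5 row(s) emitted.
- part_id=2: no s row matches, row kept with s columns NULL.
- part_id=9: 5 matching s row(s), so 5 row(s) emitted.
- part_id=1: no s row matches, row kept with s columns NULL.
- part_id=6: 3 matching s row(s), so 3 row(s) emitted.
- part_id=3: 1 matching s row(s), so 1 row(s) emitted.
- part_id=6: 3 matching s row(s), so 3 row(s) emitted.
Total: 17 matched + 3 padded = 20 rows.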